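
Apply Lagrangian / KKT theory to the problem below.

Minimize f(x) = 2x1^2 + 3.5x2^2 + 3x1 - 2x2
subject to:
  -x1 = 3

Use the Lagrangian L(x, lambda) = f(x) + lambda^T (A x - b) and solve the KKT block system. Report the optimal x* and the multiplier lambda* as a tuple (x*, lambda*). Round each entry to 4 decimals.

Form the Lagrangian:
  L(x, lambda) = (1/2) x^T Q x + c^T x + lambda^T (A x - b)
Stationarity (grad_x L = 0): Q x + c + A^T lambda = 0.
Primal feasibility: A x = b.

This gives the KKT block system:
  [ Q   A^T ] [ x     ]   [-c ]
  [ A    0  ] [ lambda ] = [ b ]

Solving the linear system:
  x*      = (-3, 0.2857)
  lambda* = (-9)
  f(x*)   = 8.7143

x* = (-3, 0.2857), lambda* = (-9)


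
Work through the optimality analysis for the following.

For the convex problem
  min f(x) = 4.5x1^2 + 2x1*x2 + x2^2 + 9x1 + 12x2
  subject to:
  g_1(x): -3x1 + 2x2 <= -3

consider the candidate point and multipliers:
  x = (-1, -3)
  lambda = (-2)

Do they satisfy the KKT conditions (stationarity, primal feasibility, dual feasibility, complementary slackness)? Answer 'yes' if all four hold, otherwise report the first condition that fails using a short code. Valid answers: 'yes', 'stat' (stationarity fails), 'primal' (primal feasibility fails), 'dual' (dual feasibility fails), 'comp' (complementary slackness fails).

Gradient of f: grad f(x) = Q x + c = (-6, 4)
Constraint values g_i(x) = a_i^T x - b_i:
  g_1((-1, -3)) = 0
Stationarity residual: grad f(x) + sum_i lambda_i a_i = (0, 0)
  -> stationarity OK
Primal feasibility (all g_i <= 0): OK
Dual feasibility (all lambda_i >= 0): FAILS
Complementary slackness (lambda_i * g_i(x) = 0 for all i): OK

Verdict: the first failing condition is dual_feasibility -> dual.

dual


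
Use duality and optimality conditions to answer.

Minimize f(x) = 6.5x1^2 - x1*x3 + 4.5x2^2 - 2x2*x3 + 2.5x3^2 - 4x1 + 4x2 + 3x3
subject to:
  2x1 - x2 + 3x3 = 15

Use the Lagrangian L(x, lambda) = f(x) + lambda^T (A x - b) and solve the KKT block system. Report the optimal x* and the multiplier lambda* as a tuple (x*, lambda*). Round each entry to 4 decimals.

Form the Lagrangian:
  L(x, lambda) = (1/2) x^T Q x + c^T x + lambda^T (A x - b)
Stationarity (grad_x L = 0): Q x + c + A^T lambda = 0.
Primal feasibility: A x = b.

This gives the KKT block system:
  [ Q   A^T ] [ x     ]   [-c ]
  [ A    0  ] [ lambda ] = [ b ]

Solving the linear system:
  x*      = (1.6686, -0.3829, 3.76)
  lambda* = (-6.9657)
  f(x*)   = 53.78

x* = (1.6686, -0.3829, 3.76), lambda* = (-6.9657)


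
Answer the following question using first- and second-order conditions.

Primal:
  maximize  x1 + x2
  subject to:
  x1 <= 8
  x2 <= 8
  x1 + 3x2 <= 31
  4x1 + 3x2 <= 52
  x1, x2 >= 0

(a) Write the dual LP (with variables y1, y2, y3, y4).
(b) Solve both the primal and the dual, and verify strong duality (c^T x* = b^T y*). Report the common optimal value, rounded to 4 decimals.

The standard primal-dual pair for 'max c^T x s.t. A x <= b, x >= 0' is:
  Dual:  min b^T y  s.t.  A^T y >= c,  y >= 0.

So the dual LP is:
  minimize  8y1 + 8y2 + 31y3 + 52y4
  subject to:
    y1 + y3 + 4y4 >= 1
    y2 + 3y3 + 3y4 >= 1
    y1, y2, y3, y4 >= 0

Solving the primal: x* = (7, 8).
  primal value c^T x* = 15.
Solving the dual: y* = (0, 0.25, 0, 0.25).
  dual value b^T y* = 15.
Strong duality: c^T x* = b^T y*. Confirmed.

15


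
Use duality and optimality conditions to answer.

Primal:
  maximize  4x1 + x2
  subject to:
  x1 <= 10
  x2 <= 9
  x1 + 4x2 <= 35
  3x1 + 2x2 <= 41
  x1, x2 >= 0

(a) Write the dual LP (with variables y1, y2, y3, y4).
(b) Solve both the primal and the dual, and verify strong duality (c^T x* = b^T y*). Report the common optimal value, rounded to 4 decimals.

The standard primal-dual pair for 'max c^T x s.t. A x <= b, x >= 0' is:
  Dual:  min b^T y  s.t.  A^T y >= c,  y >= 0.

So the dual LP is:
  minimize  10y1 + 9y2 + 35y3 + 41y4
  subject to:
    y1 + y3 + 3y4 >= 4
    y2 + 4y3 + 2y4 >= 1
    y1, y2, y3, y4 >= 0

Solving the primal: x* = (10, 5.5).
  primal value c^T x* = 45.5.
Solving the dual: y* = (2.5, 0, 0, 0.5).
  dual value b^T y* = 45.5.
Strong duality: c^T x* = b^T y*. Confirmed.

45.5


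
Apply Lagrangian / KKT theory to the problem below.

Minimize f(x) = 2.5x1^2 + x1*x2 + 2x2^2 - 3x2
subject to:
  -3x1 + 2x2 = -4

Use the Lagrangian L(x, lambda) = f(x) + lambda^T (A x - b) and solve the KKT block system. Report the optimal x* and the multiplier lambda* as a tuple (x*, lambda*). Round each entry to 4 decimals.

Form the Lagrangian:
  L(x, lambda) = (1/2) x^T Q x + c^T x + lambda^T (A x - b)
Stationarity (grad_x L = 0): Q x + c + A^T lambda = 0.
Primal feasibility: A x = b.

This gives the KKT block system:
  [ Q   A^T ] [ x     ]   [-c ]
  [ A    0  ] [ lambda ] = [ b ]

Solving the linear system:
  x*      = (1.0882, -0.3676)
  lambda* = (1.6912)
  f(x*)   = 3.9338

x* = (1.0882, -0.3676), lambda* = (1.6912)


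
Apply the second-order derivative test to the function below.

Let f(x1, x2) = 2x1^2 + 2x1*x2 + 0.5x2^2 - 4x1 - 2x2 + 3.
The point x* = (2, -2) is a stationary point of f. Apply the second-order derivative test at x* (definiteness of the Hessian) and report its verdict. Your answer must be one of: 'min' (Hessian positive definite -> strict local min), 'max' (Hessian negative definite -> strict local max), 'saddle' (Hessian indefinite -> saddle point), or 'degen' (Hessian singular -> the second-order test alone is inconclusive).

Compute the Hessian H = grad^2 f:
  H = [[4, 2], [2, 1]]
Verify stationarity: grad f(x*) = H x* + g = (0, 0).
Eigenvalues of H: 0, 5.
H has a zero eigenvalue (singular; positive semidefinite but not definite), so H is neither positive definite, negative definite, nor indefinite. The second-order test alone is inconclusive -> degen.
(Indeed, f is constant along the null direction of H through x*, so x* is not a strict local extremum.)

degen


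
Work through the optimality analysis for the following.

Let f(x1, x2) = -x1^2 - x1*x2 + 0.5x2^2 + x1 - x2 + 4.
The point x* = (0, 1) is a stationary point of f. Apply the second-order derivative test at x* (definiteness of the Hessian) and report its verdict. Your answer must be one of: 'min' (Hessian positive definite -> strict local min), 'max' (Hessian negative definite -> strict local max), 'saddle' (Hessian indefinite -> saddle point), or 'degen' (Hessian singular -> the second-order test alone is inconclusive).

Compute the Hessian H = grad^2 f:
  H = [[-2, -1], [-1, 1]]
Verify stationarity: grad f(x*) = H x* + g = (0, 0).
Eigenvalues of H: -2.3028, 1.3028.
Eigenvalues have mixed signs, so H is indefinite -> x* is a saddle point.

saddle


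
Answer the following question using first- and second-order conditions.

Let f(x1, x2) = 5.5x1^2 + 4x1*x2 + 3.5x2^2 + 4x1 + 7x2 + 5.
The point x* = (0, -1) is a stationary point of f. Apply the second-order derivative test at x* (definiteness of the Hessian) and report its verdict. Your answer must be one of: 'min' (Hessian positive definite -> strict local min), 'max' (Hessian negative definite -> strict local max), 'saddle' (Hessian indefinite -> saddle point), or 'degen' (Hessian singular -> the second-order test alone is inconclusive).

Compute the Hessian H = grad^2 f:
  H = [[11, 4], [4, 7]]
Verify stationarity: grad f(x*) = H x* + g = (0, 0).
Eigenvalues of H: 4.5279, 13.4721.
Both eigenvalues > 0, so H is positive definite -> x* is a strict local min.

min


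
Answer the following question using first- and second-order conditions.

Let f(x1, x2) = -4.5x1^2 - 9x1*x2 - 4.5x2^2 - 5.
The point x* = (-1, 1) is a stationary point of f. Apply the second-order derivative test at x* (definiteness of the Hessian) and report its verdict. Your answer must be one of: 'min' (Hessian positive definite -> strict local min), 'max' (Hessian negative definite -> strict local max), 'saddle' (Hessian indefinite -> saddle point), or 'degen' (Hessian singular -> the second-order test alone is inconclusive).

Compute the Hessian H = grad^2 f:
  H = [[-9, -9], [-9, -9]]
Verify stationarity: grad f(x*) = H x* + g = (0, 0).
Eigenvalues of H: -18, 0.
H has a zero eigenvalue (singular; negative semidefinite but not definite), so H is neither positive definite, negative definite, nor indefinite. The second-order test alone is inconclusive -> degen.
(Indeed, f is constant along the null direction of H through x*, so x* is not a strict local extremum.)

degen


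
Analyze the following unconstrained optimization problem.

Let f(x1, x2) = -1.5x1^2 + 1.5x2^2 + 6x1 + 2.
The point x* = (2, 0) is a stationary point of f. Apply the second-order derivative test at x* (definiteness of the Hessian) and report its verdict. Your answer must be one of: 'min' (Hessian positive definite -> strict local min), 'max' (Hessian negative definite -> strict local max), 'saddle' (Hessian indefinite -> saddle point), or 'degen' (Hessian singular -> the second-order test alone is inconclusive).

Compute the Hessian H = grad^2 f:
  H = [[-3, 0], [0, 3]]
Verify stationarity: grad f(x*) = H x* + g = (0, 0).
Eigenvalues of H: -3, 3.
Eigenvalues have mixed signs, so H is indefinite -> x* is a saddle point.

saddle


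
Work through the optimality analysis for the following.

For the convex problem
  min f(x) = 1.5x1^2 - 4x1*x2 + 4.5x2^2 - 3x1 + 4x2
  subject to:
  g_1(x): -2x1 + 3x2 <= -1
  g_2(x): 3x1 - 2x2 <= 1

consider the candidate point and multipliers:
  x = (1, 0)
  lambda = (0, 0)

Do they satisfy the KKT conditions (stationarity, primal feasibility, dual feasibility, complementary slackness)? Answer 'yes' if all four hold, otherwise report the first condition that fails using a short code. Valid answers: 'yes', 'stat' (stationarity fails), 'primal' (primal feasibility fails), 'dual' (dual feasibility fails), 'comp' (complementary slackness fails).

Gradient of f: grad f(x) = Q x + c = (0, 0)
Constraint values g_i(x) = a_i^T x - b_i:
  g_1((1, 0)) = -1
  g_2((1, 0)) = 2
Stationarity residual: grad f(x) + sum_i lambda_i a_i = (0, 0)
  -> stationarity OK
Primal feasibility (all g_i <= 0): FAILS
Dual feasibility (all lambda_i >= 0): OK
Complementary slackness (lambda_i * g_i(x) = 0 for all i): OK

Verdict: the first failing condition is primal_feasibility -> primal.

primal


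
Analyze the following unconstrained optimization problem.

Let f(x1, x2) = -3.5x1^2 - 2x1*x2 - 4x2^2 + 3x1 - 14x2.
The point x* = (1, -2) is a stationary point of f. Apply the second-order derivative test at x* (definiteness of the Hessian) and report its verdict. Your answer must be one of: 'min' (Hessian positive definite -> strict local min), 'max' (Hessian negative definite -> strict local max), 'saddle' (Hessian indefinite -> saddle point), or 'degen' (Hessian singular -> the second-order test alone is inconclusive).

Compute the Hessian H = grad^2 f:
  H = [[-7, -2], [-2, -8]]
Verify stationarity: grad f(x*) = H x* + g = (0, 0).
Eigenvalues of H: -9.5616, -5.4384.
Both eigenvalues < 0, so H is negative definite -> x* is a strict local max.

max


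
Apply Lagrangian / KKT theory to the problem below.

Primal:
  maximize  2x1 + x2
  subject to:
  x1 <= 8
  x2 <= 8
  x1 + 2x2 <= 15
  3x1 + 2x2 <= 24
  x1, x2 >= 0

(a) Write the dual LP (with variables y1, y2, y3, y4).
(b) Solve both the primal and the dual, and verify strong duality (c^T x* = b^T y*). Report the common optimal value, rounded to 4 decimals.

The standard primal-dual pair for 'max c^T x s.t. A x <= b, x >= 0' is:
  Dual:  min b^T y  s.t.  A^T y >= c,  y >= 0.

So the dual LP is:
  minimize  8y1 + 8y2 + 15y3 + 24y4
  subject to:
    y1 + y3 + 3y4 >= 2
    y2 + 2y3 + 2y4 >= 1
    y1, y2, y3, y4 >= 0

Solving the primal: x* = (8, 0).
  primal value c^T x* = 16.
Solving the dual: y* = (0.5, 0, 0, 0.5).
  dual value b^T y* = 16.
Strong duality: c^T x* = b^T y*. Confirmed.

16


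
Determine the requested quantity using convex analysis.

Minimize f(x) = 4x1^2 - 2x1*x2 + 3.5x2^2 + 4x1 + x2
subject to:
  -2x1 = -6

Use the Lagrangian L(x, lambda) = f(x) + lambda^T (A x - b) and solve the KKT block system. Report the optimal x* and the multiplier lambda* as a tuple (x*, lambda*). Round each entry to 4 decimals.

Form the Lagrangian:
  L(x, lambda) = (1/2) x^T Q x + c^T x + lambda^T (A x - b)
Stationarity (grad_x L = 0): Q x + c + A^T lambda = 0.
Primal feasibility: A x = b.

This gives the KKT block system:
  [ Q   A^T ] [ x     ]   [-c ]
  [ A    0  ] [ lambda ] = [ b ]

Solving the linear system:
  x*      = (3, 0.7143)
  lambda* = (13.2857)
  f(x*)   = 46.2143

x* = (3, 0.7143), lambda* = (13.2857)


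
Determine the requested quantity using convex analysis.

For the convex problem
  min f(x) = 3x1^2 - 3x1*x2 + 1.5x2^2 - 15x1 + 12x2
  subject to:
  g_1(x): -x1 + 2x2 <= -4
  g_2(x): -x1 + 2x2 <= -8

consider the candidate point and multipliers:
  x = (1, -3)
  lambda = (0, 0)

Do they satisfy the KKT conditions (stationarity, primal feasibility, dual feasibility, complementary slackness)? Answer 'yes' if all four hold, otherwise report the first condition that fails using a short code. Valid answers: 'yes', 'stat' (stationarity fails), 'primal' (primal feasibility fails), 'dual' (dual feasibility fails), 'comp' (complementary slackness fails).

Gradient of f: grad f(x) = Q x + c = (0, 0)
Constraint values g_i(x) = a_i^T x - b_i:
  g_1((1, -3)) = -3
  g_2((1, -3)) = 1
Stationarity residual: grad f(x) + sum_i lambda_i a_i = (0, 0)
  -> stationarity OK
Primal feasibility (all g_i <= 0): FAILS
Dual feasibility (all lambda_i >= 0): OK
Complementary slackness (lambda_i * g_i(x) = 0 for all i): OK

Verdict: the first failing condition is primal_feasibility -> primal.

primal


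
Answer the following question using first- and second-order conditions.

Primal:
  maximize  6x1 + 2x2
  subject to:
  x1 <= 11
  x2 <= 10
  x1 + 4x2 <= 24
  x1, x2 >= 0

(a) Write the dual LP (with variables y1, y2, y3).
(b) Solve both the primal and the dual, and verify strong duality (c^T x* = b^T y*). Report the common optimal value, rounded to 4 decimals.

The standard primal-dual pair for 'max c^T x s.t. A x <= b, x >= 0' is:
  Dual:  min b^T y  s.t.  A^T y >= c,  y >= 0.

So the dual LP is:
  minimize  11y1 + 10y2 + 24y3
  subject to:
    y1 + y3 >= 6
    y2 + 4y3 >= 2
    y1, y2, y3 >= 0

Solving the primal: x* = (11, 3.25).
  primal value c^T x* = 72.5.
Solving the dual: y* = (5.5, 0, 0.5).
  dual value b^T y* = 72.5.
Strong duality: c^T x* = b^T y*. Confirmed.

72.5


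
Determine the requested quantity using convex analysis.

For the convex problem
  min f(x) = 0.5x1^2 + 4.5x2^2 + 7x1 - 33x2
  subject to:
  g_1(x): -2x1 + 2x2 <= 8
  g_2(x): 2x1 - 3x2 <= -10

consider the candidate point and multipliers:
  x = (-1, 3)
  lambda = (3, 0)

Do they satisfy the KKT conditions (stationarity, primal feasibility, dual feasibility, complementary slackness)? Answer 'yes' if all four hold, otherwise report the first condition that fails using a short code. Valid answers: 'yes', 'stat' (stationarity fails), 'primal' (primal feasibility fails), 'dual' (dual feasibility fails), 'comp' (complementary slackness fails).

Gradient of f: grad f(x) = Q x + c = (6, -6)
Constraint values g_i(x) = a_i^T x - b_i:
  g_1((-1, 3)) = 0
  g_2((-1, 3)) = -1
Stationarity residual: grad f(x) + sum_i lambda_i a_i = (0, 0)
  -> stationarity OK
Primal feasibility (all g_i <= 0): OK
Dual feasibility (all lambda_i >= 0): OK
Complementary slackness (lambda_i * g_i(x) = 0 for all i): OK

Verdict: yes, KKT holds.

yes


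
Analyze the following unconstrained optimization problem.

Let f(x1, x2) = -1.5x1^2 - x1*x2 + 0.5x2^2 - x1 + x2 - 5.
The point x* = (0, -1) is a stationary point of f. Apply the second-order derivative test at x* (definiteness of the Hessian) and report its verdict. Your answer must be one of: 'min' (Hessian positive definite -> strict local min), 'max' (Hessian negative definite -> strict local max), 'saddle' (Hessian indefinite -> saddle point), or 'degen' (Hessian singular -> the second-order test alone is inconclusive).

Compute the Hessian H = grad^2 f:
  H = [[-3, -1], [-1, 1]]
Verify stationarity: grad f(x*) = H x* + g = (0, 0).
Eigenvalues of H: -3.2361, 1.2361.
Eigenvalues have mixed signs, so H is indefinite -> x* is a saddle point.

saddle


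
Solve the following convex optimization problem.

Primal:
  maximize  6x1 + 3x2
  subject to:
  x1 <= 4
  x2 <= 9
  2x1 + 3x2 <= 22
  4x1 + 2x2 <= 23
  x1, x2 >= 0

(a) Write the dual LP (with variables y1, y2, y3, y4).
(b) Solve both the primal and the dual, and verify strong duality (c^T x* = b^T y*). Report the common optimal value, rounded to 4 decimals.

The standard primal-dual pair for 'max c^T x s.t. A x <= b, x >= 0' is:
  Dual:  min b^T y  s.t.  A^T y >= c,  y >= 0.

So the dual LP is:
  minimize  4y1 + 9y2 + 22y3 + 23y4
  subject to:
    y1 + 2y3 + 4y4 >= 6
    y2 + 3y3 + 2y4 >= 3
    y1, y2, y3, y4 >= 0

Solving the primal: x* = (4, 3.5).
  primal value c^T x* = 34.5.
Solving the dual: y* = (0, 0, 0, 1.5).
  dual value b^T y* = 34.5.
Strong duality: c^T x* = b^T y*. Confirmed.

34.5


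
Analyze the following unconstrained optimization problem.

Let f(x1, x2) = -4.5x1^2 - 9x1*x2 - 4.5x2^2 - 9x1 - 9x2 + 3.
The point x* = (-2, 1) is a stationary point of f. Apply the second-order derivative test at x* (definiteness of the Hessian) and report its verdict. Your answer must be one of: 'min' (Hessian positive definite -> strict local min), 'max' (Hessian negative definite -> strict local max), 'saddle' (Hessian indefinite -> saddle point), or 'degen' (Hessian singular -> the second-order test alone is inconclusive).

Compute the Hessian H = grad^2 f:
  H = [[-9, -9], [-9, -9]]
Verify stationarity: grad f(x*) = H x* + g = (0, 0).
Eigenvalues of H: -18, 0.
H has a zero eigenvalue (singular; negative semidefinite but not definite), so H is neither positive definite, negative definite, nor indefinite. The second-order test alone is inconclusive -> degen.
(Indeed, f is constant along the null direction of H through x*, so x* is not a strict local extremum.)

degen


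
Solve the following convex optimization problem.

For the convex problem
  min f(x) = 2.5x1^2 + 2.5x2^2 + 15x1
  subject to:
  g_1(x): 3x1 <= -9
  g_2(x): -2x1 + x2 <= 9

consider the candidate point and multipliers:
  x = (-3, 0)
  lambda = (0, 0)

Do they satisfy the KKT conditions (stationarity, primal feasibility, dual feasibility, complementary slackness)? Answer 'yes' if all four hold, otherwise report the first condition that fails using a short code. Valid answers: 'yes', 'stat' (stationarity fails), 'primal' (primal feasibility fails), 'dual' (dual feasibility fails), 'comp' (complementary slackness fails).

Gradient of f: grad f(x) = Q x + c = (0, 0)
Constraint values g_i(x) = a_i^T x - b_i:
  g_1((-3, 0)) = 0
  g_2((-3, 0)) = -3
Stationarity residual: grad f(x) + sum_i lambda_i a_i = (0, 0)
  -> stationarity OK
Primal feasibility (all g_i <= 0): OK
Dual feasibility (all lambda_i >= 0): OK
Complementary slackness (lambda_i * g_i(x) = 0 for all i): OK

Verdict: yes, KKT holds.

yes


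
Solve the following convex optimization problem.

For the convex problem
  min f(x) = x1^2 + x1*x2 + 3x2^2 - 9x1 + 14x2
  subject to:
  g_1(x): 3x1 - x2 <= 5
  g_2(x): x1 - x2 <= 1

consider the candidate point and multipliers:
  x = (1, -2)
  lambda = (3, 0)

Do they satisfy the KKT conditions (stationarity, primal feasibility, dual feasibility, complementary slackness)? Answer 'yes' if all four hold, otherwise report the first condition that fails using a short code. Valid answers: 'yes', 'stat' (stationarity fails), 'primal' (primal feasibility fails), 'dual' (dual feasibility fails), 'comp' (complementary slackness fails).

Gradient of f: grad f(x) = Q x + c = (-9, 3)
Constraint values g_i(x) = a_i^T x - b_i:
  g_1((1, -2)) = 0
  g_2((1, -2)) = 2
Stationarity residual: grad f(x) + sum_i lambda_i a_i = (0, 0)
  -> stationarity OK
Primal feasibility (all g_i <= 0): FAILS
Dual feasibility (all lambda_i >= 0): OK
Complementary slackness (lambda_i * g_i(x) = 0 for all i): OK

Verdict: the first failing condition is primal_feasibility -> primal.

primal


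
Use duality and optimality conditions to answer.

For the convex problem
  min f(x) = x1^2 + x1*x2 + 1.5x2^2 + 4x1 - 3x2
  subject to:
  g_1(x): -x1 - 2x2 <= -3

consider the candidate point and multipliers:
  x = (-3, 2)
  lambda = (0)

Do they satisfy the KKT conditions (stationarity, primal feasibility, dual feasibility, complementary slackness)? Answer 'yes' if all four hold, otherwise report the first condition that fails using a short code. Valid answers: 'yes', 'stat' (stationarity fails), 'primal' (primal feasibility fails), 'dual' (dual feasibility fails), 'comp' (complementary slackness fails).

Gradient of f: grad f(x) = Q x + c = (0, 0)
Constraint values g_i(x) = a_i^T x - b_i:
  g_1((-3, 2)) = 2
Stationarity residual: grad f(x) + sum_i lambda_i a_i = (0, 0)
  -> stationarity OK
Primal feasibility (all g_i <= 0): FAILS
Dual feasibility (all lambda_i >= 0): OK
Complementary slackness (lambda_i * g_i(x) = 0 for all i): OK

Verdict: the first failing condition is primal_feasibility -> primal.

primal


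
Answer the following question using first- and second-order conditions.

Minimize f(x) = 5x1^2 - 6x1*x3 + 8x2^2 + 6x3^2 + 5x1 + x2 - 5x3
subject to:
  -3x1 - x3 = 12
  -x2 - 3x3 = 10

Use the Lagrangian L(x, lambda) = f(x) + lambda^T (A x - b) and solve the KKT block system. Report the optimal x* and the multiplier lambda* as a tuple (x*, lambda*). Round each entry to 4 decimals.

Form the Lagrangian:
  L(x, lambda) = (1/2) x^T Q x + c^T x + lambda^T (A x - b)
Stationarity (grad_x L = 0): Q x + c + A^T lambda = 0.
Primal feasibility: A x = b.

This gives the KKT block system:
  [ Q   A^T ] [ x     ]   [-c ]
  [ A    0  ] [ lambda ] = [ b ]

Solving the linear system:
  x*      = (-2.9497, -0.5469, -3.151)
  lambda* = (-1.8634, -7.7503)
  f(x*)   = 50.1624

x* = (-2.9497, -0.5469, -3.151), lambda* = (-1.8634, -7.7503)


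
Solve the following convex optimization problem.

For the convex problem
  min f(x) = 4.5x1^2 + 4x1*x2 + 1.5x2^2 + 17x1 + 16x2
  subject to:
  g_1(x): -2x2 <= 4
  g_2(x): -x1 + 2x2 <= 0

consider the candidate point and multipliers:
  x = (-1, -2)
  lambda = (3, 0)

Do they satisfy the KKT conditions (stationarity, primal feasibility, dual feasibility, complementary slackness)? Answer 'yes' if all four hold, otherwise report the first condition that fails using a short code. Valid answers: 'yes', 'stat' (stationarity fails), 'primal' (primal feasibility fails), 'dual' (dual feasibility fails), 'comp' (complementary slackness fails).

Gradient of f: grad f(x) = Q x + c = (0, 6)
Constraint values g_i(x) = a_i^T x - b_i:
  g_1((-1, -2)) = 0
  g_2((-1, -2)) = -3
Stationarity residual: grad f(x) + sum_i lambda_i a_i = (0, 0)
  -> stationarity OK
Primal feasibility (all g_i <= 0): OK
Dual feasibility (all lambda_i >= 0): OK
Complementary slackness (lambda_i * g_i(x) = 0 for all i): OK

Verdict: yes, KKT holds.

yes


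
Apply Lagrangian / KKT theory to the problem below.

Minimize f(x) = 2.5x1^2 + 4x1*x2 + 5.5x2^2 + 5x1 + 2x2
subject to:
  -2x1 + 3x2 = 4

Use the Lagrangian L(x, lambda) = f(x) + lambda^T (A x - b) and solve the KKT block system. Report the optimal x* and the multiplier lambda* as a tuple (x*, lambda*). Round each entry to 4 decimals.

Form the Lagrangian:
  L(x, lambda) = (1/2) x^T Q x + c^T x + lambda^T (A x - b)
Stationarity (grad_x L = 0): Q x + c + A^T lambda = 0.
Primal feasibility: A x = b.

This gives the KKT block system:
  [ Q   A^T ] [ x     ]   [-c ]
  [ A    0  ] [ lambda ] = [ b ]

Solving the linear system:
  x*      = (-1.4088, 0.3942)
  lambda* = (-0.2336)
  f(x*)   = -2.6606

x* = (-1.4088, 0.3942), lambda* = (-0.2336)


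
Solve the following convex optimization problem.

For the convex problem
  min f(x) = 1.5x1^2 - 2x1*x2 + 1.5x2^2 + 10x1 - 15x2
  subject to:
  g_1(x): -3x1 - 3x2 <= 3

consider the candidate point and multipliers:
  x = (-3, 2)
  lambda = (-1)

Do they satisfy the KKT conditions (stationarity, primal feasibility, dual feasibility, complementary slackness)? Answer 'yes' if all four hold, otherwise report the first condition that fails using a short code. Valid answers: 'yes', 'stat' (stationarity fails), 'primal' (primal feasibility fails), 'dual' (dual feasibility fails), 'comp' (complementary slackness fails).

Gradient of f: grad f(x) = Q x + c = (-3, -3)
Constraint values g_i(x) = a_i^T x - b_i:
  g_1((-3, 2)) = 0
Stationarity residual: grad f(x) + sum_i lambda_i a_i = (0, 0)
  -> stationarity OK
Primal feasibility (all g_i <= 0): OK
Dual feasibility (all lambda_i >= 0): FAILS
Complementary slackness (lambda_i * g_i(x) = 0 for all i): OK

Verdict: the first failing condition is dual_feasibility -> dual.

dual


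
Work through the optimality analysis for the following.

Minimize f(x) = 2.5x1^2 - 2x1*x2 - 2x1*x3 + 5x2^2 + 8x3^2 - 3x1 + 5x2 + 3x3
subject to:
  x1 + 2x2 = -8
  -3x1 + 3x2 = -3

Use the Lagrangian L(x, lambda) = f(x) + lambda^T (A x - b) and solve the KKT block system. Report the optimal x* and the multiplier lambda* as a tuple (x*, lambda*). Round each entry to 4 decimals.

Form the Lagrangian:
  L(x, lambda) = (1/2) x^T Q x + c^T x + lambda^T (A x - b)
Stationarity (grad_x L = 0): Q x + c + A^T lambda = 0.
Primal feasibility: A x = b.

This gives the KKT block system:
  [ Q   A^T ] [ x     ]   [-c ]
  [ A    0  ] [ lambda ] = [ b ]

Solving the linear system:
  x*      = (-2, -3, -0.4375)
  lambda* = (9.0417, 0.9722)
  f(x*)   = 32.4688

x* = (-2, -3, -0.4375), lambda* = (9.0417, 0.9722)


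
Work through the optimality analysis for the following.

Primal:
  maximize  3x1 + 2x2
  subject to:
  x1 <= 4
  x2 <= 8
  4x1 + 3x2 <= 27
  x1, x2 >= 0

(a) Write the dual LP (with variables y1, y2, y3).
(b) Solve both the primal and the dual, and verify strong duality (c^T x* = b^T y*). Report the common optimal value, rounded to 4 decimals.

The standard primal-dual pair for 'max c^T x s.t. A x <= b, x >= 0' is:
  Dual:  min b^T y  s.t.  A^T y >= c,  y >= 0.

So the dual LP is:
  minimize  4y1 + 8y2 + 27y3
  subject to:
    y1 + 4y3 >= 3
    y2 + 3y3 >= 2
    y1, y2, y3 >= 0

Solving the primal: x* = (4, 3.6667).
  primal value c^T x* = 19.3333.
Solving the dual: y* = (0.3333, 0, 0.6667).
  dual value b^T y* = 19.3333.
Strong duality: c^T x* = b^T y*. Confirmed.

19.3333


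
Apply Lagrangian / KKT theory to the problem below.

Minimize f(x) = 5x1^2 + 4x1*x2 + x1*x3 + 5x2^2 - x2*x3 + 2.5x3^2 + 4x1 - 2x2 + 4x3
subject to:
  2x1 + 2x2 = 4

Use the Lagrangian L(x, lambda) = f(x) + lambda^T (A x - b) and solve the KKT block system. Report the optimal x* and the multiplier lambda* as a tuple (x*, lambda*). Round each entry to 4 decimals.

Form the Lagrangian:
  L(x, lambda) = (1/2) x^T Q x + c^T x + lambda^T (A x - b)
Stationarity (grad_x L = 0): Q x + c + A^T lambda = 0.
Primal feasibility: A x = b.

This gives the KKT block system:
  [ Q   A^T ] [ x     ]   [-c ]
  [ A    0  ] [ lambda ] = [ b ]

Solving the linear system:
  x*      = (0.6071, 1.3929, -0.6429)
  lambda* = (-7.5)
  f(x*)   = 13.5357

x* = (0.6071, 1.3929, -0.6429), lambda* = (-7.5)


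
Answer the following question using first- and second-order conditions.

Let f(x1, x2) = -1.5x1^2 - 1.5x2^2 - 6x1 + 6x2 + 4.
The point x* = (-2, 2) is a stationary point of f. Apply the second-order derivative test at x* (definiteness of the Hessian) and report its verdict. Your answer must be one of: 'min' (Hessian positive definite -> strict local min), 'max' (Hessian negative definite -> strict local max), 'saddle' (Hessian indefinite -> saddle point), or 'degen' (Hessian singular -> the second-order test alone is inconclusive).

Compute the Hessian H = grad^2 f:
  H = [[-3, 0], [0, -3]]
Verify stationarity: grad f(x*) = H x* + g = (0, 0).
Eigenvalues of H: -3, -3.
Both eigenvalues < 0, so H is negative definite -> x* is a strict local max.

max


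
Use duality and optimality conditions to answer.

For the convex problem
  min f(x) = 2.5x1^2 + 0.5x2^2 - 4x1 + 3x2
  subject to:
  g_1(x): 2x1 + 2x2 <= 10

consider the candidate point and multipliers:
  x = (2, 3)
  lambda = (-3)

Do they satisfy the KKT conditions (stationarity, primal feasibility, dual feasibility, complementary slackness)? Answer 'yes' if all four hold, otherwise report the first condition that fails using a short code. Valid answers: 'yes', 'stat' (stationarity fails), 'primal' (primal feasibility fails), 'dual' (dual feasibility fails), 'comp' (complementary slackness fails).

Gradient of f: grad f(x) = Q x + c = (6, 6)
Constraint values g_i(x) = a_i^T x - b_i:
  g_1((2, 3)) = 0
Stationarity residual: grad f(x) + sum_i lambda_i a_i = (0, 0)
  -> stationarity OK
Primal feasibility (all g_i <= 0): OK
Dual feasibility (all lambda_i >= 0): FAILS
Complementary slackness (lambda_i * g_i(x) = 0 for all i): OK

Verdict: the first failing condition is dual_feasibility -> dual.

dual


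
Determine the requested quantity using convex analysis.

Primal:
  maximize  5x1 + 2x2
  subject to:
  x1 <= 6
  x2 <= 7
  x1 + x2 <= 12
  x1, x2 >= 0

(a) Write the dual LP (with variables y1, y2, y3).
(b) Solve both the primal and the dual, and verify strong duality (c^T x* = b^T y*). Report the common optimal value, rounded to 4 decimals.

The standard primal-dual pair for 'max c^T x s.t. A x <= b, x >= 0' is:
  Dual:  min b^T y  s.t.  A^T y >= c,  y >= 0.

So the dual LP is:
  minimize  6y1 + 7y2 + 12y3
  subject to:
    y1 + y3 >= 5
    y2 + y3 >= 2
    y1, y2, y3 >= 0

Solving the primal: x* = (6, 6).
  primal value c^T x* = 42.
Solving the dual: y* = (3, 0, 2).
  dual value b^T y* = 42.
Strong duality: c^T x* = b^T y*. Confirmed.

42


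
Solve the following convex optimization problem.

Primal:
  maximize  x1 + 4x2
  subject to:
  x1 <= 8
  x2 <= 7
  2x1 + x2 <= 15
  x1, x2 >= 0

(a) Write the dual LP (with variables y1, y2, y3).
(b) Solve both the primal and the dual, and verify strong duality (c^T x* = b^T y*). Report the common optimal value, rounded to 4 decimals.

The standard primal-dual pair for 'max c^T x s.t. A x <= b, x >= 0' is:
  Dual:  min b^T y  s.t.  A^T y >= c,  y >= 0.

So the dual LP is:
  minimize  8y1 + 7y2 + 15y3
  subject to:
    y1 + 2y3 >= 1
    y2 + y3 >= 4
    y1, y2, y3 >= 0

Solving the primal: x* = (4, 7).
  primal value c^T x* = 32.
Solving the dual: y* = (0, 3.5, 0.5).
  dual value b^T y* = 32.
Strong duality: c^T x* = b^T y*. Confirmed.

32


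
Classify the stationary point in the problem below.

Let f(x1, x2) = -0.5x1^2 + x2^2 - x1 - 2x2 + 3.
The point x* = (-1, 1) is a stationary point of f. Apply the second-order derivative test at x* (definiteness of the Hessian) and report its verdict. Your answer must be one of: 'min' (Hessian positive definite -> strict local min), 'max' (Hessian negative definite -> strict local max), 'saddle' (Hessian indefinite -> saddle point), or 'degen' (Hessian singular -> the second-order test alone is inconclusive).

Compute the Hessian H = grad^2 f:
  H = [[-1, 0], [0, 2]]
Verify stationarity: grad f(x*) = H x* + g = (0, 0).
Eigenvalues of H: -1, 2.
Eigenvalues have mixed signs, so H is indefinite -> x* is a saddle point.

saddle


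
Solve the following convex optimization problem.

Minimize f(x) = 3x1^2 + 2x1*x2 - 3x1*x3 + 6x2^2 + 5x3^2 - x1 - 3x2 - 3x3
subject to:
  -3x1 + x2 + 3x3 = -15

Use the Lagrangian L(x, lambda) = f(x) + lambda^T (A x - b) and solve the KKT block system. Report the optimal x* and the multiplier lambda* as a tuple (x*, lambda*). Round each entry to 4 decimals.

Form the Lagrangian:
  L(x, lambda) = (1/2) x^T Q x + c^T x + lambda^T (A x - b)
Stationarity (grad_x L = 0): Q x + c + A^T lambda = 0.
Primal feasibility: A x = b.

This gives the KKT block system:
  [ Q   A^T ] [ x     ]   [-c ]
  [ A    0  ] [ lambda ] = [ b ]

Solving the linear system:
  x*      = (3.866, -1.0204, -0.7939)
  lambda* = (7.5123)
  f(x*)   = 57.1306

x* = (3.866, -1.0204, -0.7939), lambda* = (7.5123)


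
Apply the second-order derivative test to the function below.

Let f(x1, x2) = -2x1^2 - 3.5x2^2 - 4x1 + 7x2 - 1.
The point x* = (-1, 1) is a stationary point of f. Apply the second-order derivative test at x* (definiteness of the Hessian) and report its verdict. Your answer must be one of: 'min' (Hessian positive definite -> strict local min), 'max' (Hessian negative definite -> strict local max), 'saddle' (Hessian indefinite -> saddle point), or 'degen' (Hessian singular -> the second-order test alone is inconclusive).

Compute the Hessian H = grad^2 f:
  H = [[-4, 0], [0, -7]]
Verify stationarity: grad f(x*) = H x* + g = (0, 0).
Eigenvalues of H: -7, -4.
Both eigenvalues < 0, so H is negative definite -> x* is a strict local max.

max


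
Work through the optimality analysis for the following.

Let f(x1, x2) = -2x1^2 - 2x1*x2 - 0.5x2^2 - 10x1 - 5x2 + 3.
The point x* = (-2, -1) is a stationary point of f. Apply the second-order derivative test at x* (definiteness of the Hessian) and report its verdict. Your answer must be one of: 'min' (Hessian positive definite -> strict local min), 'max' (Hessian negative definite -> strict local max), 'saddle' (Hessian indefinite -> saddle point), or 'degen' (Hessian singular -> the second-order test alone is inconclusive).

Compute the Hessian H = grad^2 f:
  H = [[-4, -2], [-2, -1]]
Verify stationarity: grad f(x*) = H x* + g = (0, 0).
Eigenvalues of H: -5, 0.
H has a zero eigenvalue (singular; negative semidefinite but not definite), so H is neither positive definite, negative definite, nor indefinite. The second-order test alone is inconclusive -> degen.
(Indeed, f is constant along the null direction of H through x*, so x* is not a strict local extremum.)

degen


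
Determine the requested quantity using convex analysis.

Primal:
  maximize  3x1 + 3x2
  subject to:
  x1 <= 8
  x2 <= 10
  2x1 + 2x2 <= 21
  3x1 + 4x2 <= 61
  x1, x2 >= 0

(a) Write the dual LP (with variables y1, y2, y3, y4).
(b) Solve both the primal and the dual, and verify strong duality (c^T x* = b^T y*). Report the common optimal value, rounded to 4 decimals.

The standard primal-dual pair for 'max c^T x s.t. A x <= b, x >= 0' is:
  Dual:  min b^T y  s.t.  A^T y >= c,  y >= 0.

So the dual LP is:
  minimize  8y1 + 10y2 + 21y3 + 61y4
  subject to:
    y1 + 2y3 + 3y4 >= 3
    y2 + 2y3 + 4y4 >= 3
    y1, y2, y3, y4 >= 0

Solving the primal: x* = (8, 2.5).
  primal value c^T x* = 31.5.
Solving the dual: y* = (0, 0, 1.5, 0).
  dual value b^T y* = 31.5.
Strong duality: c^T x* = b^T y*. Confirmed.

31.5


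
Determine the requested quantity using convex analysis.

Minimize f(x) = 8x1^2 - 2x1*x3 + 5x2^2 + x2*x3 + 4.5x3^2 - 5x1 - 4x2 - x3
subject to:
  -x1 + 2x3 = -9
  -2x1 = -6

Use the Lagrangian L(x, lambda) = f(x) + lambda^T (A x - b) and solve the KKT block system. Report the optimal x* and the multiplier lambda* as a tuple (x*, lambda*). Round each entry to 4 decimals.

Form the Lagrangian:
  L(x, lambda) = (1/2) x^T Q x + c^T x + lambda^T (A x - b)
Stationarity (grad_x L = 0): Q x + c + A^T lambda = 0.
Primal feasibility: A x = b.

This gives the KKT block system:
  [ Q   A^T ] [ x     ]   [-c ]
  [ A    0  ] [ lambda ] = [ b ]

Solving the linear system:
  x*      = (3, 0.7, -3)
  lambda* = (16.65, 16.175)
  f(x*)   = 116.05

x* = (3, 0.7, -3), lambda* = (16.65, 16.175)


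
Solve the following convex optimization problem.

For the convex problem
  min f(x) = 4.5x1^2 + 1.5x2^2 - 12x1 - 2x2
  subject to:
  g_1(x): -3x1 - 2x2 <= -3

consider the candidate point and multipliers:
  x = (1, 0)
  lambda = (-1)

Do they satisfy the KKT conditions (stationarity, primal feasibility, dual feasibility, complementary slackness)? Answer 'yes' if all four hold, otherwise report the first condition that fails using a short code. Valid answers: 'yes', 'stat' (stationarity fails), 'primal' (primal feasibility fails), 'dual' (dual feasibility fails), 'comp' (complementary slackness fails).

Gradient of f: grad f(x) = Q x + c = (-3, -2)
Constraint values g_i(x) = a_i^T x - b_i:
  g_1((1, 0)) = 0
Stationarity residual: grad f(x) + sum_i lambda_i a_i = (0, 0)
  -> stationarity OK
Primal feasibility (all g_i <= 0): OK
Dual feasibility (all lambda_i >= 0): FAILS
Complementary slackness (lambda_i * g_i(x) = 0 for all i): OK

Verdict: the first failing condition is dual_feasibility -> dual.

dual


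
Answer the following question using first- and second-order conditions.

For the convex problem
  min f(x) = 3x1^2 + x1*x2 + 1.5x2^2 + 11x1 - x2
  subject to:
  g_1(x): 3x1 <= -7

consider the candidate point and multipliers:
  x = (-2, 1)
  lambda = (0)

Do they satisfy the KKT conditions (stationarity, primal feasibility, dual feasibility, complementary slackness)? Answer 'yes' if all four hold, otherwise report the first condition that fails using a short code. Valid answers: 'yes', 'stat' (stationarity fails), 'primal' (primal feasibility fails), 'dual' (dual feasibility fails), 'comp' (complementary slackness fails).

Gradient of f: grad f(x) = Q x + c = (0, 0)
Constraint values g_i(x) = a_i^T x - b_i:
  g_1((-2, 1)) = 1
Stationarity residual: grad f(x) + sum_i lambda_i a_i = (0, 0)
  -> stationarity OK
Primal feasibility (all g_i <= 0): FAILS
Dual feasibility (all lambda_i >= 0): OK
Complementary slackness (lambda_i * g_i(x) = 0 for all i): OK

Verdict: the first failing condition is primal_feasibility -> primal.

primal


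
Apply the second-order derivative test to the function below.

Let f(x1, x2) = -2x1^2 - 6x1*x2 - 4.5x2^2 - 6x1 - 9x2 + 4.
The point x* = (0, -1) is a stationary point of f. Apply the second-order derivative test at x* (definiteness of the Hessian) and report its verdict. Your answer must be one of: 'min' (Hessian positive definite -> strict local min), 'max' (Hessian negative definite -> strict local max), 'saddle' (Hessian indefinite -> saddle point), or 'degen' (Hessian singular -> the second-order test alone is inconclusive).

Compute the Hessian H = grad^2 f:
  H = [[-4, -6], [-6, -9]]
Verify stationarity: grad f(x*) = H x* + g = (0, 0).
Eigenvalues of H: -13, 0.
H has a zero eigenvalue (singular; negative semidefinite but not definite), so H is neither positive definite, negative definite, nor indefinite. The second-order test alone is inconclusive -> degen.
(Indeed, f is constant along the null direction of H through x*, so x* is not a strict local extremum.)

degen


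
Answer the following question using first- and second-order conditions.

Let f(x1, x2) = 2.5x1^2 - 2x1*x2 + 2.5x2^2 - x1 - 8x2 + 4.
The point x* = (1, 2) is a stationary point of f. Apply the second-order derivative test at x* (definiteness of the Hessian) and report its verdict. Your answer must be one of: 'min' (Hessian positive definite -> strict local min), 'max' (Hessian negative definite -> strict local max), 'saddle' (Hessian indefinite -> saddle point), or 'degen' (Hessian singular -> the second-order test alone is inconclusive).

Compute the Hessian H = grad^2 f:
  H = [[5, -2], [-2, 5]]
Verify stationarity: grad f(x*) = H x* + g = (0, 0).
Eigenvalues of H: 3, 7.
Both eigenvalues > 0, so H is positive definite -> x* is a strict local min.

min


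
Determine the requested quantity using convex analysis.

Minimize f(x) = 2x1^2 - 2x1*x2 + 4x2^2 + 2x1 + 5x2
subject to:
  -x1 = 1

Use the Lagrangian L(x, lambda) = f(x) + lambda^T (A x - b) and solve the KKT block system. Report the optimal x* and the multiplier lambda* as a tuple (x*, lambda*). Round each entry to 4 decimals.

Form the Lagrangian:
  L(x, lambda) = (1/2) x^T Q x + c^T x + lambda^T (A x - b)
Stationarity (grad_x L = 0): Q x + c + A^T lambda = 0.
Primal feasibility: A x = b.

This gives the KKT block system:
  [ Q   A^T ] [ x     ]   [-c ]
  [ A    0  ] [ lambda ] = [ b ]

Solving the linear system:
  x*      = (-1, -0.875)
  lambda* = (-0.25)
  f(x*)   = -3.0625

x* = (-1, -0.875), lambda* = (-0.25)


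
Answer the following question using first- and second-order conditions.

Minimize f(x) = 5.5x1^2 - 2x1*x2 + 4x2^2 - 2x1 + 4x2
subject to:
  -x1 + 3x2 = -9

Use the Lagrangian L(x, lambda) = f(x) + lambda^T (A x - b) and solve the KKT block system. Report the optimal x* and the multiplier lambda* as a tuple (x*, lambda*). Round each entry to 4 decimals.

Form the Lagrangian:
  L(x, lambda) = (1/2) x^T Q x + c^T x + lambda^T (A x - b)
Stationarity (grad_x L = 0): Q x + c + A^T lambda = 0.
Primal feasibility: A x = b.

This gives the KKT block system:
  [ Q   A^T ] [ x     ]   [-c ]
  [ A    0  ] [ lambda ] = [ b ]

Solving the linear system:
  x*      = (0.2526, -2.9158)
  lambda* = (6.6105)
  f(x*)   = 23.6632

x* = (0.2526, -2.9158), lambda* = (6.6105)
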